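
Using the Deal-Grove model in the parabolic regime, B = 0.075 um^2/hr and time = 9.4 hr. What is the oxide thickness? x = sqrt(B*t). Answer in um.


Step 1: Compute B*t = 0.075 * 9.4 = 0.705
Step 2: x = sqrt(0.705)
x = 0.84 um


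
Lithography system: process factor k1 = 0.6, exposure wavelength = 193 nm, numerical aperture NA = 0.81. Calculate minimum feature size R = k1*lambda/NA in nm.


Step 1: Identify values: k1 = 0.6, lambda = 193 nm, NA = 0.81
Step 2: R = k1 * lambda / NA
R = 0.6 * 193 / 0.81
R = 143.0 nm


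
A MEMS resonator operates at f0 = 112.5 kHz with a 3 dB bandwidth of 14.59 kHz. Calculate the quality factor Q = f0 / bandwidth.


Step 1: Q = f0 / bandwidth
Step 2: Q = 112.5 / 14.59
Q = 7.7


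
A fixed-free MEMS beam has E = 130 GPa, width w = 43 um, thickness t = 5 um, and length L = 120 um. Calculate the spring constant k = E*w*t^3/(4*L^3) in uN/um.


Step 1: Convert E to consistent units (1 GPa = 1000 uN/um^2).
E = 130 GPa = 130000 uN/um^2
Step 2: Compute t^3 = 5^3 = 125
Step 3: Compute L^3 = 120^3 = 1728000
Step 4: k = 130000 * 43 * 125 / (4 * 1728000)
k = 101.0923 uN/um


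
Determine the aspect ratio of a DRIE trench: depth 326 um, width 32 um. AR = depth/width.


Step 1: AR = depth / width
Step 2: AR = 326 / 32
AR = 10.2


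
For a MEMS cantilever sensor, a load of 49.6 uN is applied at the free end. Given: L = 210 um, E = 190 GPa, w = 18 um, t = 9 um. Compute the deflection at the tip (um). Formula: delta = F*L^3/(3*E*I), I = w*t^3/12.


Step 1: Calculate the second moment of area.
I = w * t^3 / 12 = 18 * 9^3 / 12 = 1093.5 um^4
Step 2: Convert E to consistent units (1 GPa = 1000 uN/um^2).
E = 190 GPa = 190000 uN/um^2
Step 3: Calculate tip deflection.
delta = F * L^3 / (3 * E * I)
delta = 49.6 * 210^3 / (3 * 190000 * 1093.5)
delta = 0.737 um


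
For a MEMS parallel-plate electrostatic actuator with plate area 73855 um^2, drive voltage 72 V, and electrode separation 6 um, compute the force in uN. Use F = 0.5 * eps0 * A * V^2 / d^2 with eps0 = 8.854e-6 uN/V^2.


Step 1: Identify parameters.
eps0 = 8.854e-6 uN/V^2, A = 73855 um^2, V = 72 V, d = 6 um
Step 2: Compute V^2 = 72^2 = 5184
Step 3: Compute d^2 = 6^2 = 36
Step 4: F = 0.5 * 8.854e-6 * 73855 * 5184 / 36
F = 47.082 uN


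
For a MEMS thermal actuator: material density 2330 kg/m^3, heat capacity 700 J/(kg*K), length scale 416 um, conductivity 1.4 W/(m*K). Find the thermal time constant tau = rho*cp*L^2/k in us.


Step 1: Convert L to m: L = 416e-6 m
Step 2: L^2 = (416e-6)^2 = 1.73056e-07 m^2
Step 3: tau = 2330 * 700 * 1.73056e-07 / 1.4 = 2.0161024e-01 s
Step 4: Convert to microseconds (multiply by 1e6).
tau = 201610.24 us


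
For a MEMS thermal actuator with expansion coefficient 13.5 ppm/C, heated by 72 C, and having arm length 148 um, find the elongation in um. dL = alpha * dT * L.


Step 1: Convert CTE: alpha = 13.5 ppm/C = 13.5e-6 /C
Step 2: dL = 13.5e-6 * 72 * 148
dL = 0.1439 um


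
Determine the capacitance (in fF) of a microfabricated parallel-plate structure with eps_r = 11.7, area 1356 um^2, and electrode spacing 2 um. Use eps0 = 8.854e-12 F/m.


Step 1: Convert area to m^2: A = 1356e-12 m^2
Step 2: Convert gap to m: d = 2e-6 m
Step 3: C = eps0 * eps_r * A / d
C = 8.854e-12 * 11.7 * 1356e-12 / 2e-6
Step 4: Convert to fF (multiply by 1e15).
C = 70.24 fF


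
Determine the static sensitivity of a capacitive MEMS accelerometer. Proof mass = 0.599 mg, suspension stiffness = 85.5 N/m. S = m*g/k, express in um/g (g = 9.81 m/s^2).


Step 1: Convert mass: m = 0.599 mg = 5.99e-07 kg
Step 2: S = m * g / k = 5.99e-07 * 9.81 / 85.5
Step 3: S = 6.87e-08 m/g
Step 4: Convert to um/g: S = 0.069 um/g


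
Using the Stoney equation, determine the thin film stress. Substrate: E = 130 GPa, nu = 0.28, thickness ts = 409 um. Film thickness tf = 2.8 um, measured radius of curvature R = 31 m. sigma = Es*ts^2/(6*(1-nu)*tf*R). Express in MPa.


Step 1: Compute numerator: Es * ts^2 = 130 * 409^2 = 21746530 (GPa*um^2)
Step 2: Compute denominator (R in um): 6*(1-nu)*tf*R = 6*0.72*2.8*31e6 = 374976000.0 (um^2)
Step 3: sigma (GPa) = 21746530 / 374976000.0 = 5.7994e-02 GPa
Step 4: Convert to MPa (x1000): sigma = 58.0 MPa


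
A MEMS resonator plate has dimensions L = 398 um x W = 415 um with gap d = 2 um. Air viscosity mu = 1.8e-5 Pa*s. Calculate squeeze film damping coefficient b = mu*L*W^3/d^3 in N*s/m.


Step 1: Convert to SI.
L = 398e-6 m, W = 415e-6 m, d = 2e-6 m
Step 2: W^3 = (415e-6)^3 = 7.15e-11 m^3
Step 3: d^3 = (2e-6)^3 = 8.00e-18 m^3
Step 4: b = 1.8e-5 * 398e-6 * 7.15e-11 / 8.00e-18
b = 6.40e-02 N*s/m


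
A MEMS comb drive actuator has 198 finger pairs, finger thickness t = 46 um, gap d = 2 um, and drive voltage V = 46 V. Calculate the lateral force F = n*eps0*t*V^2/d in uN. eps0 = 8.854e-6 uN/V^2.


Step 1: Parameters: n=198, eps0=8.854e-6 uN/V^2, t=46 um, V=46 V, d=2 um
Step 2: V^2 = 2116
Step 3: F = 198 * 8.854e-6 * 46 * 2116 / 2
F = 85.319 uN


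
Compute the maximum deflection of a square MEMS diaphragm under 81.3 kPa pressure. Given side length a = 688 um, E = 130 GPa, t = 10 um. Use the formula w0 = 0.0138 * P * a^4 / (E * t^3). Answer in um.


Step 1: Convert pressure to compatible units (E is in GPa, so P in GPa).
P = 81.3 kPa = 81.3e-6 GPa
Step 2: Compute numerator: 0.0138 * P * a^4.
a^4 = 688^4 = 224054542336
numerator = 0.0138 * 81.3e-6 * 224054542336 = 2.513758e+05
Step 3: Compute denominator: E * t^3 = 130 * 10^3 = 130000
Step 4: w0 = numerator / denominator = 2.513758e+05 / 130000 = 1.9337 um


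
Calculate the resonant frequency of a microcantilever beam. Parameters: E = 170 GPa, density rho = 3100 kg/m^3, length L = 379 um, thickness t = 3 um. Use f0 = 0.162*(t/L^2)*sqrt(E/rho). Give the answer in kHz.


Step 1: Convert units to SI.
t_SI = 3e-6 m, L_SI = 379e-6 m
Step 2: Calculate sqrt(E/rho).
sqrt(170e9 / 3100) = 7405.32 m/s
Step 3: Compute f0.
f0 = 0.162 * 3e-6 / (379e-6)^2 * 7405.32 = 25055.4 Hz = 25.06 kHz


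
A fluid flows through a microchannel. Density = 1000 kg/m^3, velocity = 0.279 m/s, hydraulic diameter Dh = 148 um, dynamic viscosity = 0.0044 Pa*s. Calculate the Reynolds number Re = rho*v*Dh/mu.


Step 1: Convert Dh to meters: Dh = 148e-6 m
Step 2: Re = rho * v * Dh / mu
Re = 1000 * 0.279 * 148e-6 / 0.0044
Re = 9.385


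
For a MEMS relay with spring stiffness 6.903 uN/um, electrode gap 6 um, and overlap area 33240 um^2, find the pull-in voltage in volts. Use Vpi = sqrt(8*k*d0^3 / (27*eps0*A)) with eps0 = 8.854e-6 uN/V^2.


Step 1: Compute numerator: 8 * k * d0^3 = 8 * 6.903 * 6^3 = 11928.384
Step 2: Compute denominator: 27 * eps0 * A = 27 * 8.854e-6 * 33240 = 7.946288
Step 3: Vpi = sqrt(11928.384 / 7.946288)
Vpi = 38.74 V


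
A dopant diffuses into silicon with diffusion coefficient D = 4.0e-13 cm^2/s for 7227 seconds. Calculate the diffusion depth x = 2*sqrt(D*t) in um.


Step 1: Compute D*t = 4.0e-13 * 7227 = 2.8908e-09 cm^2
Step 2: sqrt(D*t) = 5.37662e-05 cm
Step 3: x = 2 * 5.37662e-05 cm = 1.075324e-04 cm
Step 4: Convert to um (1 cm = 1e4 um): x = 1.075 um


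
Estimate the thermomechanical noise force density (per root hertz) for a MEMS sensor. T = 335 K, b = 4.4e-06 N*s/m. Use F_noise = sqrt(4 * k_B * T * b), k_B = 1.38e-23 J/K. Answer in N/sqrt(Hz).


Step 1: Compute 4 * k_B * T * b
= 4 * 1.38e-23 * 335 * 4.4e-06
= 8.1365e-26 N^2/Hz
Step 2: F_noise = sqrt(8.1365e-26)
F_noise = 2.85e-13 N/sqrt(Hz)


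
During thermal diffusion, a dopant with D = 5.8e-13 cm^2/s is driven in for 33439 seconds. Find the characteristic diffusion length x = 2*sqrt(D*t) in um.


Step 1: Compute D*t = 5.8e-13 * 33439 = 1.939462e-08 cm^2
Step 2: sqrt(D*t) = 1.39265e-04 cm
Step 3: x = 2 * 1.39265e-04 cm = 2.7853e-04 cm
Step 4: Convert to um (1 cm = 1e4 um): x = 2.785 um


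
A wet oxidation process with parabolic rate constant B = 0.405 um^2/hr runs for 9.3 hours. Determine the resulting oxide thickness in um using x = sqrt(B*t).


Step 1: Compute B*t = 0.405 * 9.3 = 3.7665
Step 2: x = sqrt(3.7665)
x = 1.941 um


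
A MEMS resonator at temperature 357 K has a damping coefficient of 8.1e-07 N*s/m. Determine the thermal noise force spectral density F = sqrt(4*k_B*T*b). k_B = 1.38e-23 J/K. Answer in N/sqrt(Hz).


Step 1: Compute 4 * k_B * T * b
= 4 * 1.38e-23 * 357 * 8.1e-07
= 1.5962e-26 N^2/Hz
Step 2: F_noise = sqrt(1.5962e-26)
F_noise = 1.26e-13 N/sqrt(Hz)


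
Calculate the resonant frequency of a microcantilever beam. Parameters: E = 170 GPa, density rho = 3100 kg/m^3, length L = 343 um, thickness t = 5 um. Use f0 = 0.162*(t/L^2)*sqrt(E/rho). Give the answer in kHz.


Step 1: Convert units to SI.
t_SI = 5e-6 m, L_SI = 343e-6 m
Step 2: Calculate sqrt(E/rho).
sqrt(170e9 / 3100) = 7405.32 m/s
Step 3: Compute f0.
f0 = 0.162 * 5e-6 / (343e-6)^2 * 7405.32 = 50984.8 Hz = 50.98 kHz


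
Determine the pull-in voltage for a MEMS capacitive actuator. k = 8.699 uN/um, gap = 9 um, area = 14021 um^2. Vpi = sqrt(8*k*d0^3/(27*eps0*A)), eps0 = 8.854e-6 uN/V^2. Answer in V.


Step 1: Compute numerator: 8 * k * d0^3 = 8 * 8.699 * 9^3 = 50732.568
Step 2: Compute denominator: 27 * eps0 * A = 27 * 8.854e-6 * 14021 = 3.351832
Step 3: Vpi = sqrt(50732.568 / 3.351832)
Vpi = 123.03 V


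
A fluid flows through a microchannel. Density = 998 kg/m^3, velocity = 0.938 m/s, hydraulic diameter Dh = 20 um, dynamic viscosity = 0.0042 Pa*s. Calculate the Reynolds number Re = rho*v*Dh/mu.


Step 1: Convert Dh to meters: Dh = 20e-6 m
Step 2: Re = rho * v * Dh / mu
Re = 998 * 0.938 * 20e-6 / 0.0042
Re = 4.458


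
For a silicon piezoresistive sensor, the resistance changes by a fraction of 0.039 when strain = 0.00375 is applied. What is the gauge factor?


Step 1: Identify values.
dR/R = 0.039, strain = 0.00375
Step 2: GF = (dR/R) / strain = 0.039 / 0.00375
GF = 10.4


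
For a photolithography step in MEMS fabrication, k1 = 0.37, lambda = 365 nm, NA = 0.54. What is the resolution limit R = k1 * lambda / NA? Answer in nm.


Step 1: Identify values: k1 = 0.37, lambda = 365 nm, NA = 0.54
Step 2: R = k1 * lambda / NA
R = 0.37 * 365 / 0.54
R = 250.1 nm


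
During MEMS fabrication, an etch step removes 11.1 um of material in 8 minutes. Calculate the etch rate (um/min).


Step 1: Etch rate = depth / time
Step 2: rate = 11.1 / 8
rate = 1.388 um/min


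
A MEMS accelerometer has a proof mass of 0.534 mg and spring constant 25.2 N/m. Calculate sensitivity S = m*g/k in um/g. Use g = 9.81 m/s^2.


Step 1: Convert mass: m = 0.534 mg = 5.34e-07 kg
Step 2: S = m * g / k = 5.34e-07 * 9.81 / 25.2
Step 3: S = 2.08e-07 m/g
Step 4: Convert to um/g: S = 0.208 um/g


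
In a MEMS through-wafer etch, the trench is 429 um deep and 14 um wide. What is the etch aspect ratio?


Step 1: AR = depth / width
Step 2: AR = 429 / 14
AR = 30.6


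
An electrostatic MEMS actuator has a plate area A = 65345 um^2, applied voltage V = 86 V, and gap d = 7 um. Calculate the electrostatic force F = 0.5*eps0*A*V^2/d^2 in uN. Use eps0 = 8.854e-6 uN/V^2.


Step 1: Identify parameters.
eps0 = 8.854e-6 uN/V^2, A = 65345 um^2, V = 86 V, d = 7 um
Step 2: Compute V^2 = 86^2 = 7396
Step 3: Compute d^2 = 7^2 = 49
Step 4: F = 0.5 * 8.854e-6 * 65345 * 7396 / 49
F = 43.664 uN


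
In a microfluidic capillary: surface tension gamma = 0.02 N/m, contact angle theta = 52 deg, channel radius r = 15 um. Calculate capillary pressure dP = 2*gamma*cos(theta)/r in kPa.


Step 1: cos(52 deg) = 0.6157
Step 2: Convert r to m: r = 15e-6 m
Step 3: dP = 2 * 0.02 * 0.6157 / 15e-6 = 1641.9 Pa
Step 4: Convert Pa to kPa (divide by 1000).
dP = 1.64 kPa


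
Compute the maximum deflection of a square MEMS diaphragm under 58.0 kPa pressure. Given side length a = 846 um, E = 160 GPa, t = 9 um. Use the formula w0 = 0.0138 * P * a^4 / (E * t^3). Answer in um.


Step 1: Convert pressure to compatible units (E is in GPa, so P in GPa).
P = 58.0 kPa = 58.0e-6 GPa
Step 2: Compute numerator: 0.0138 * P * a^4.
a^4 = 846^4 = 512249392656
numerator = 0.0138 * 58.0e-6 * 512249392656 = 4.100044e+05
Step 3: Compute denominator: E * t^3 = 160 * 9^3 = 116640
Step 4: w0 = numerator / denominator = 4.100044e+05 / 116640 = 3.5151 um


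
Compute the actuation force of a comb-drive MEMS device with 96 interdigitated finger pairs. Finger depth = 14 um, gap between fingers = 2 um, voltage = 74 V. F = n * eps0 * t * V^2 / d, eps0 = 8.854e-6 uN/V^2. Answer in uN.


Step 1: Parameters: n=96, eps0=8.854e-6 uN/V^2, t=14 um, V=74 V, d=2 um
Step 2: V^2 = 5476
Step 3: F = 96 * 8.854e-6 * 14 * 5476 / 2
F = 32.582 uN


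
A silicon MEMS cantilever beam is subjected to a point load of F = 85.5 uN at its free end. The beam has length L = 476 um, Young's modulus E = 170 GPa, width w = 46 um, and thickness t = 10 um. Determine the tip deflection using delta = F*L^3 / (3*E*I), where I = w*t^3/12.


Step 1: Calculate the second moment of area.
I = w * t^3 / 12 = 46 * 10^3 / 12 = 3833.3333 um^4
Step 2: Convert E to consistent units (1 GPa = 1000 uN/um^2).
E = 170 GPa = 170000 uN/um^2
Step 3: Calculate tip deflection.
delta = F * L^3 / (3 * E * I)
delta = 85.5 * 476^3 / (3 * 170000 * 3833.3333)
delta = 4.7167 um


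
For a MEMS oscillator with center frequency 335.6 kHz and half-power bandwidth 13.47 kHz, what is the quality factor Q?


Step 1: Q = f0 / bandwidth
Step 2: Q = 335.6 / 13.47
Q = 24.9


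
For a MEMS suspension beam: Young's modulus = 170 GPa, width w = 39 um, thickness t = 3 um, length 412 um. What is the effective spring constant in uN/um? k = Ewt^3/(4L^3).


Step 1: Convert E to consistent units (1 GPa = 1000 uN/um^2).
E = 170 GPa = 170000 uN/um^2
Step 2: Compute t^3 = 3^3 = 27
Step 3: Compute L^3 = 412^3 = 69934528
Step 4: k = 170000 * 39 * 27 / (4 * 69934528)
k = 0.6399 uN/um


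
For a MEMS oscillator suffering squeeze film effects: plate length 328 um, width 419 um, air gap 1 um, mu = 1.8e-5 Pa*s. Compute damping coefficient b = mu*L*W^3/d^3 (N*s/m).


Step 1: Convert to SI.
L = 328e-6 m, W = 419e-6 m, d = 1e-6 m
Step 2: W^3 = (419e-6)^3 = 7.36e-11 m^3
Step 3: d^3 = (1e-6)^3 = 1.00e-18 m^3
Step 4: b = 1.8e-5 * 328e-6 * 7.36e-11 / 1.00e-18
b = 4.34e-01 N*s/m


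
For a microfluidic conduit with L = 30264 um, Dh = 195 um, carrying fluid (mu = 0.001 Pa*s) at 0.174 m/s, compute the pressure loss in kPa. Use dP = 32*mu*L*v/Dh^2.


Step 1: Convert to SI: L = 30264e-6 m, Dh = 195e-6 m
Step 2: dP = 32 * 0.001 * 30264e-6 * 0.174 / (195e-6)^2
Step 3: dP = 4431.56 Pa
Step 4: Convert to kPa: dP = 4.43 kPa


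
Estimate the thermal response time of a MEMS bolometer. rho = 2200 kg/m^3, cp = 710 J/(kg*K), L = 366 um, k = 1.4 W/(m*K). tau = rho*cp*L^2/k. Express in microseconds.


Step 1: Convert L to m: L = 366e-6 m
Step 2: L^2 = (366e-6)^2 = 1.33956e-07 m^2
Step 3: tau = 2200 * 710 * 1.33956e-07 / 1.4 = 1.4945662286e-01 s
Step 4: Convert to microseconds (multiply by 1e6).
tau = 149456.623 us


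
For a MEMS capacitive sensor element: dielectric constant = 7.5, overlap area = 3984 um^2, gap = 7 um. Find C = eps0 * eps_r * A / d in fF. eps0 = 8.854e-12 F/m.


Step 1: Convert area to m^2: A = 3984e-12 m^2
Step 2: Convert gap to m: d = 7e-6 m
Step 3: C = eps0 * eps_r * A / d
C = 8.854e-12 * 7.5 * 3984e-12 / 7e-6
Step 4: Convert to fF (multiply by 1e15).
C = 37.79 fF


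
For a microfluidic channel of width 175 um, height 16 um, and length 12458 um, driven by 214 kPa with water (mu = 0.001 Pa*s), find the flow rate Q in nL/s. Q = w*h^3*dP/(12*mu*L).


Step 1: Convert all dimensions to SI (meters).
w = 175e-6 m, h = 16e-6 m, L = 12458e-6 m, dP = 214e3 Pa
Step 2: Q = w * h^3 * dP / (12 * mu * L)
Q = 175e-6 * (16e-6)^3 * 214e3 / (12 * 0.001 * 12458e-6) = 1.0260823e-09 m^3/s
Step 3: Convert Q from m^3/s to nL/s (1 m^3 = 1e12 nL, so multiply by 1e12).
Q = 1026.082 nL/s


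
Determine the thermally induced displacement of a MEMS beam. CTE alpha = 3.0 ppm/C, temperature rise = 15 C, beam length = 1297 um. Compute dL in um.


Step 1: Convert CTE: alpha = 3.0 ppm/C = 3.0e-6 /C
Step 2: dL = 3.0e-6 * 15 * 1297
dL = 0.0584 um


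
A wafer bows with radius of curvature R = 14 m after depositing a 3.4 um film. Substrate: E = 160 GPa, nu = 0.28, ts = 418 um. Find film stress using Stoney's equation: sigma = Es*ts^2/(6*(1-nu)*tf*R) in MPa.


Step 1: Compute numerator: Es * ts^2 = 160 * 418^2 = 27955840 (GPa*um^2)
Step 2: Compute denominator (R in um): 6*(1-nu)*tf*R = 6*0.72*3.4*14e6 = 205632000.0 (um^2)
Step 3: sigma (GPa) = 27955840 / 205632000.0 = 1.35951e-01 GPa
Step 4: Convert to MPa (x1000): sigma = 136.0 MPa


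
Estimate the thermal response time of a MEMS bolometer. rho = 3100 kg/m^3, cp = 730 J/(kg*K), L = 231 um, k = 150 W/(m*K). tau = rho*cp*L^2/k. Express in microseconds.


Step 1: Convert L to m: L = 231e-6 m
Step 2: L^2 = (231e-6)^2 = 5.3361e-08 m^2
Step 3: tau = 3100 * 730 * 5.3361e-08 / 150 = 8.050396e-04 s
Step 4: Convert to microseconds (multiply by 1e6).
tau = 805.04 us


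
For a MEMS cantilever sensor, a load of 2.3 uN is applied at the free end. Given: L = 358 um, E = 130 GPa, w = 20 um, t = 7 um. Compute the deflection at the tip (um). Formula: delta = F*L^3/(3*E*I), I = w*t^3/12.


Step 1: Calculate the second moment of area.
I = w * t^3 / 12 = 20 * 7^3 / 12 = 571.6667 um^4
Step 2: Convert E to consistent units (1 GPa = 1000 uN/um^2).
E = 130 GPa = 130000 uN/um^2
Step 3: Calculate tip deflection.
delta = F * L^3 / (3 * E * I)
delta = 2.3 * 358^3 / (3 * 130000 * 571.6667)
delta = 0.4733 um


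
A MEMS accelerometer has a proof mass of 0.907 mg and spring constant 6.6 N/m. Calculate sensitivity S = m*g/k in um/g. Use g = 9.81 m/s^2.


Step 1: Convert mass: m = 0.907 mg = 9.07e-07 kg
Step 2: S = m * g / k = 9.07e-07 * 9.81 / 6.6
Step 3: S = 1.35e-06 m/g
Step 4: Convert to um/g: S = 1.348 um/g


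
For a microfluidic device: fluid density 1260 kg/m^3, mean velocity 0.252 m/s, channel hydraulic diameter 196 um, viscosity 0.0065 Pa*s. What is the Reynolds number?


Step 1: Convert Dh to meters: Dh = 196e-6 m
Step 2: Re = rho * v * Dh / mu
Re = 1260 * 0.252 * 196e-6 / 0.0065
Re = 9.574


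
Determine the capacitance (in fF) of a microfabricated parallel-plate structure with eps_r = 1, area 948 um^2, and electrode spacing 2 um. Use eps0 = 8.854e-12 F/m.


Step 1: Convert area to m^2: A = 948e-12 m^2
Step 2: Convert gap to m: d = 2e-6 m
Step 3: C = eps0 * eps_r * A / d
C = 8.854e-12 * 1 * 948e-12 / 2e-6
Step 4: Convert to fF (multiply by 1e15).
C = 4.2 fF


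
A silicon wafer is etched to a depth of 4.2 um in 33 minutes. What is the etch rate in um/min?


Step 1: Etch rate = depth / time
Step 2: rate = 4.2 / 33
rate = 0.127 um/min


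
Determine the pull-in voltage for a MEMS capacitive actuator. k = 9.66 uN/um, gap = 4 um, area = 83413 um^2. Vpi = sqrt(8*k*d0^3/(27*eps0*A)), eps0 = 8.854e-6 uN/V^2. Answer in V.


Step 1: Compute numerator: 8 * k * d0^3 = 8 * 9.66 * 4^3 = 4945.92
Step 2: Compute denominator: 27 * eps0 * A = 27 * 8.854e-6 * 83413 = 19.940545
Step 3: Vpi = sqrt(4945.92 / 19.940545)
Vpi = 15.75 V


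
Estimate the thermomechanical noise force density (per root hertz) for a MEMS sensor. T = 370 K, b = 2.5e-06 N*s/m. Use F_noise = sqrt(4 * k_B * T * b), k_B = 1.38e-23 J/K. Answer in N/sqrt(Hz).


Step 1: Compute 4 * k_B * T * b
= 4 * 1.38e-23 * 370 * 2.5e-06
= 5.1060e-26 N^2/Hz
Step 2: F_noise = sqrt(5.1060e-26)
F_noise = 2.26e-13 N/sqrt(Hz)


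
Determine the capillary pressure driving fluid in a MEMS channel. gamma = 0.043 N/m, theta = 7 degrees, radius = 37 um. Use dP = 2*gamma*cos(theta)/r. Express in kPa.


Step 1: cos(7 deg) = 0.9925
Step 2: Convert r to m: r = 37e-6 m
Step 3: dP = 2 * 0.043 * 0.9925 / 37e-6 = 2306.9 Pa
Step 4: Convert Pa to kPa (divide by 1000).
dP = 2.31 kPa


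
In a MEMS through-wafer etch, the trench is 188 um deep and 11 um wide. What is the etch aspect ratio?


Step 1: AR = depth / width
Step 2: AR = 188 / 11
AR = 17.1


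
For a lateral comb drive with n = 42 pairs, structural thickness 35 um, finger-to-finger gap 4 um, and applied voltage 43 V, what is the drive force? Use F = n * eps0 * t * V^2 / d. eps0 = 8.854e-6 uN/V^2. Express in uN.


Step 1: Parameters: n=42, eps0=8.854e-6 uN/V^2, t=35 um, V=43 V, d=4 um
Step 2: V^2 = 1849
Step 3: F = 42 * 8.854e-6 * 35 * 1849 / 4
F = 6.016 uN


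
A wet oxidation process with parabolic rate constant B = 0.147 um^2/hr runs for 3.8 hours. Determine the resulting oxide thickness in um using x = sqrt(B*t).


Step 1: Compute B*t = 0.147 * 3.8 = 0.5586
Step 2: x = sqrt(0.5586)
x = 0.747 um


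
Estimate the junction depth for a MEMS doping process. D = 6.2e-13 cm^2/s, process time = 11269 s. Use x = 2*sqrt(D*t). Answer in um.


Step 1: Compute D*t = 6.2e-13 * 11269 = 6.98678e-09 cm^2
Step 2: sqrt(D*t) = 8.3587e-05 cm
Step 3: x = 2 * 8.3587e-05 cm = 1.67174e-04 cm
Step 4: Convert to um (1 cm = 1e4 um): x = 1.672 um


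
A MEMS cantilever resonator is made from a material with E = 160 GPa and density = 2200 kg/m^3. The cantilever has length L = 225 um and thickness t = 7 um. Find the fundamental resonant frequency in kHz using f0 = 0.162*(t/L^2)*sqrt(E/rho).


Step 1: Convert units to SI.
t_SI = 7e-6 m, L_SI = 225e-6 m
Step 2: Calculate sqrt(E/rho).
sqrt(160e9 / 2200) = 8528.03 m/s
Step 3: Compute f0.
f0 = 0.162 * 7e-6 / (225e-6)^2 * 8528.03 = 191027.9 Hz = 191.03 kHz


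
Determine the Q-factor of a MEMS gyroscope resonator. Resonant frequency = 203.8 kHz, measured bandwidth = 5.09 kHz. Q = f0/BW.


Step 1: Q = f0 / bandwidth
Step 2: Q = 203.8 / 5.09
Q = 40.0


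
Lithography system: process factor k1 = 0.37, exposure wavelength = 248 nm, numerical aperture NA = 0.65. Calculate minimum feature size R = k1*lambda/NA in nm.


Step 1: Identify values: k1 = 0.37, lambda = 248 nm, NA = 0.65
Step 2: R = k1 * lambda / NA
R = 0.37 * 248 / 0.65
R = 141.2 nm


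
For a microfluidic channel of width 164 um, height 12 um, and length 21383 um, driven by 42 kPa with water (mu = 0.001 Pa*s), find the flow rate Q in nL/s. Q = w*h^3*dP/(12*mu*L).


Step 1: Convert all dimensions to SI (meters).
w = 164e-6 m, h = 12e-6 m, L = 21383e-6 m, dP = 42e3 Pa
Step 2: Q = w * h^3 * dP / (12 * mu * L)
Q = 164e-6 * (12e-6)^3 * 42e3 / (12 * 0.001 * 21383e-6) = 4.638601e-11 m^3/s
Step 3: Convert Q from m^3/s to nL/s (1 m^3 = 1e12 nL, so multiply by 1e12).
Q = 46.386 nL/s


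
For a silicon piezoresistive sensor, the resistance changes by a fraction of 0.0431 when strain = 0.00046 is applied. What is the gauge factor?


Step 1: Identify values.
dR/R = 0.0431, strain = 0.00046
Step 2: GF = (dR/R) / strain = 0.0431 / 0.00046
GF = 93.7


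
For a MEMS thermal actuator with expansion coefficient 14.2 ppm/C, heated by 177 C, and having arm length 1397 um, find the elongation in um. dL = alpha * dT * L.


Step 1: Convert CTE: alpha = 14.2 ppm/C = 14.2e-6 /C
Step 2: dL = 14.2e-6 * 177 * 1397
dL = 3.5112 um


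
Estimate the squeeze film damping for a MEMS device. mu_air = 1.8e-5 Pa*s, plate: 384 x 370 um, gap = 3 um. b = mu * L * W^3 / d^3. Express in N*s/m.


Step 1: Convert to SI.
L = 384e-6 m, W = 370e-6 m, d = 3e-6 m
Step 2: W^3 = (370e-6)^3 = 5.07e-11 m^3
Step 3: d^3 = (3e-6)^3 = 2.70e-17 m^3
Step 4: b = 1.8e-5 * 384e-6 * 5.07e-11 / 2.70e-17
b = 1.30e-02 N*s/m


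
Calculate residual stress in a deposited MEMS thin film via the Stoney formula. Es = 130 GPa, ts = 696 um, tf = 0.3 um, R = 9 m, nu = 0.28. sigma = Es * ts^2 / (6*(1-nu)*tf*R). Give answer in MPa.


Step 1: Compute numerator: Es * ts^2 = 130 * 696^2 = 62974080 (GPa*um^2)
Step 2: Compute denominator (R in um): 6*(1-nu)*tf*R = 6*0.72*0.3*9e6 = 11664000.0 (um^2)
Step 3: sigma (GPa) = 62974080 / 11664000.0 = 5.399012e+00 GPa
Step 4: Convert to MPa (x1000): sigma = 5399.0 MPa


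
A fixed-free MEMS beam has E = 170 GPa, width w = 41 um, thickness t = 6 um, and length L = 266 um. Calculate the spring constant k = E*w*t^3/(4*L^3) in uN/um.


Step 1: Convert E to consistent units (1 GPa = 1000 uN/um^2).
E = 170 GPa = 170000 uN/um^2
Step 2: Compute t^3 = 6^3 = 216
Step 3: Compute L^3 = 266^3 = 18821096
Step 4: k = 170000 * 41 * 216 / (4 * 18821096)
k = 19.9978 uN/um


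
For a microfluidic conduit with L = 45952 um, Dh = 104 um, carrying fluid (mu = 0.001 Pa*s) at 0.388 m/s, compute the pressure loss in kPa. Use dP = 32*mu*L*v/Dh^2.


Step 1: Convert to SI: L = 45952e-6 m, Dh = 104e-6 m
Step 2: dP = 32 * 0.001 * 45952e-6 * 0.388 / (104e-6)^2
Step 3: dP = 52749.63 Pa
Step 4: Convert to kPa: dP = 52.75 kPa


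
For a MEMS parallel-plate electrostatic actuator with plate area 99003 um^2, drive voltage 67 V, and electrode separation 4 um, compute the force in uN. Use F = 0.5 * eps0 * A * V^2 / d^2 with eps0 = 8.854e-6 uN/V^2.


Step 1: Identify parameters.
eps0 = 8.854e-6 uN/V^2, A = 99003 um^2, V = 67 V, d = 4 um
Step 2: Compute V^2 = 67^2 = 4489
Step 3: Compute d^2 = 4^2 = 16
Step 4: F = 0.5 * 8.854e-6 * 99003 * 4489 / 16
F = 122.967 uN


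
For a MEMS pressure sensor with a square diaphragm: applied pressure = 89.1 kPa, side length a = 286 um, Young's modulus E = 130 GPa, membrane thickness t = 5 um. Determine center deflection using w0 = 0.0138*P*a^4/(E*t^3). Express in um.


Step 1: Convert pressure to compatible units (E is in GPa, so P in GPa).
P = 89.1 kPa = 89.1e-6 GPa
Step 2: Compute numerator: 0.0138 * P * a^4.
a^4 = 286^4 = 6690585616
numerator = 0.0138 * 89.1e-6 * 6690585616 = 8.22661e+03
Step 3: Compute denominator: E * t^3 = 130 * 5^3 = 16250
Step 4: w0 = numerator / denominator = 8.22661e+03 / 16250 = 0.5063 um


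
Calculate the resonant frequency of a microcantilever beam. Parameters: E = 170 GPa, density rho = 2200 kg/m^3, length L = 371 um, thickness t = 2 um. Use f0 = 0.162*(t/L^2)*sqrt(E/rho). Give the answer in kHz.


Step 1: Convert units to SI.
t_SI = 2e-6 m, L_SI = 371e-6 m
Step 2: Calculate sqrt(E/rho).
sqrt(170e9 / 2200) = 8790.49 m/s
Step 3: Compute f0.
f0 = 0.162 * 2e-6 / (371e-6)^2 * 8790.49 = 20692.4 Hz = 20.69 kHz


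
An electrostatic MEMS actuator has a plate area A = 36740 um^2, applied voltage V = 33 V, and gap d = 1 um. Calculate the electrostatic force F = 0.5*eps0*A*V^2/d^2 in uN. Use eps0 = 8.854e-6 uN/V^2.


Step 1: Identify parameters.
eps0 = 8.854e-6 uN/V^2, A = 36740 um^2, V = 33 V, d = 1 um
Step 2: Compute V^2 = 33^2 = 1089
Step 3: Compute d^2 = 1^2 = 1
Step 4: F = 0.5 * 8.854e-6 * 36740 * 1089 / 1
F = 177.124 uN


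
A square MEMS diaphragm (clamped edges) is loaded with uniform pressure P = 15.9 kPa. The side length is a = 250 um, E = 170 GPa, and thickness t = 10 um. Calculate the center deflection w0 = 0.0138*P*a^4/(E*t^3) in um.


Step 1: Convert pressure to compatible units (E is in GPa, so P in GPa).
P = 15.9 kPa = 15.9e-6 GPa
Step 2: Compute numerator: 0.0138 * P * a^4.
a^4 = 250^4 = 3906250000
numerator = 0.0138 * 15.9e-6 * 3906250000 = 8.57e+02
Step 3: Compute denominator: E * t^3 = 170 * 10^3 = 170000
Step 4: w0 = numerator / denominator = 8.57e+02 / 170000 = 0.005 um


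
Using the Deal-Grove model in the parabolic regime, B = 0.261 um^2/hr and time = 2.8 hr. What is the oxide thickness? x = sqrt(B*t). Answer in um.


Step 1: Compute B*t = 0.261 * 2.8 = 0.7308
Step 2: x = sqrt(0.7308)
x = 0.855 um


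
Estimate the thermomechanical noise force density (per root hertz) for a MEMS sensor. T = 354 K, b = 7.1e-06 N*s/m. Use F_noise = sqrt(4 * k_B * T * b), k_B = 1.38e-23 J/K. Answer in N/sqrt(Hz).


Step 1: Compute 4 * k_B * T * b
= 4 * 1.38e-23 * 354 * 7.1e-06
= 1.3874e-25 N^2/Hz
Step 2: F_noise = sqrt(1.3874e-25)
F_noise = 3.72e-13 N/sqrt(Hz)


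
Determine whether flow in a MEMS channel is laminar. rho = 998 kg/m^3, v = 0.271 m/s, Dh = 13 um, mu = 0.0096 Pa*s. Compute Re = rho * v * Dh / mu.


Step 1: Convert Dh to meters: Dh = 13e-6 m
Step 2: Re = rho * v * Dh / mu
Re = 998 * 0.271 * 13e-6 / 0.0096
Re = 0.366
Since Re = 0.366 is below ~2300, the flow is laminar.


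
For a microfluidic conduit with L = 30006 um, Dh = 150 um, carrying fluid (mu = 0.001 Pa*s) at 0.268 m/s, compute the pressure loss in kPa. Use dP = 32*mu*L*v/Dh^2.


Step 1: Convert to SI: L = 30006e-6 m, Dh = 150e-6 m
Step 2: dP = 32 * 0.001 * 30006e-6 * 0.268 / (150e-6)^2
Step 3: dP = 11436.95 Pa
Step 4: Convert to kPa: dP = 11.44 kPa


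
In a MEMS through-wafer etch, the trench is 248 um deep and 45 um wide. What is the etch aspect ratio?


Step 1: AR = depth / width
Step 2: AR = 248 / 45
AR = 5.5


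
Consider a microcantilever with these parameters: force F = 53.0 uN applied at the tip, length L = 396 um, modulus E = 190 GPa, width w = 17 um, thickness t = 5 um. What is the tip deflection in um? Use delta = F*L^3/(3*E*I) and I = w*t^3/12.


Step 1: Calculate the second moment of area.
I = w * t^3 / 12 = 17 * 5^3 / 12 = 177.0833 um^4
Step 2: Convert E to consistent units (1 GPa = 1000 uN/um^2).
E = 190 GPa = 190000 uN/um^2
Step 3: Calculate tip deflection.
delta = F * L^3 / (3 * E * I)
delta = 53.0 * 396^3 / (3 * 190000 * 177.0833)
delta = 32.6069 um


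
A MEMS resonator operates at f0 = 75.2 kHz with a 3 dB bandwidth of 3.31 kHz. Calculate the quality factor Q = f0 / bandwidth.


Step 1: Q = f0 / bandwidth
Step 2: Q = 75.2 / 3.31
Q = 22.7


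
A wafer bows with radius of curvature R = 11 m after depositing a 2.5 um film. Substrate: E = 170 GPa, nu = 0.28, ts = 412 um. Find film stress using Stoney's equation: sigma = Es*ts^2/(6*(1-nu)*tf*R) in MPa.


Step 1: Compute numerator: Es * ts^2 = 170 * 412^2 = 28856480 (GPa*um^2)
Step 2: Compute denominator (R in um): 6*(1-nu)*tf*R = 6*0.72*2.5*11e6 = 118800000.0 (um^2)
Step 3: sigma (GPa) = 28856480 / 118800000.0 = 2.429e-01 GPa
Step 4: Convert to MPa (x1000): sigma = 242.9 MPa


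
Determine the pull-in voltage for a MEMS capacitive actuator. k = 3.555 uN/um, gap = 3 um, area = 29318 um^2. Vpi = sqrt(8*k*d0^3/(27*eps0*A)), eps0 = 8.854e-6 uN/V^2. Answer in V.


Step 1: Compute numerator: 8 * k * d0^3 = 8 * 3.555 * 3^3 = 767.88
Step 2: Compute denominator: 27 * eps0 * A = 27 * 8.854e-6 * 29318 = 7.008702
Step 3: Vpi = sqrt(767.88 / 7.008702)
Vpi = 10.47 V


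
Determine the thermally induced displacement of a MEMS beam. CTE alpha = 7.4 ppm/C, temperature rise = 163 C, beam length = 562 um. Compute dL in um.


Step 1: Convert CTE: alpha = 7.4 ppm/C = 7.4e-6 /C
Step 2: dL = 7.4e-6 * 163 * 562
dL = 0.6779 um


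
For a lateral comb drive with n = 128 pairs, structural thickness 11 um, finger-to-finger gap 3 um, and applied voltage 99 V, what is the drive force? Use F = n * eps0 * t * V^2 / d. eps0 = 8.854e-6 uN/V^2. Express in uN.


Step 1: Parameters: n=128, eps0=8.854e-6 uN/V^2, t=11 um, V=99 V, d=3 um
Step 2: V^2 = 9801
Step 3: F = 128 * 8.854e-6 * 11 * 9801 / 3
F = 40.728 uN


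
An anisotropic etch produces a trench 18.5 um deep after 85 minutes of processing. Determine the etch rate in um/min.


Step 1: Etch rate = depth / time
Step 2: rate = 18.5 / 85
rate = 0.218 um/min


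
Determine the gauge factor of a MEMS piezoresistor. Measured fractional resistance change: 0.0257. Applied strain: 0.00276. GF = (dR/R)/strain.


Step 1: Identify values.
dR/R = 0.0257, strain = 0.00276
Step 2: GF = (dR/R) / strain = 0.0257 / 0.00276
GF = 9.3


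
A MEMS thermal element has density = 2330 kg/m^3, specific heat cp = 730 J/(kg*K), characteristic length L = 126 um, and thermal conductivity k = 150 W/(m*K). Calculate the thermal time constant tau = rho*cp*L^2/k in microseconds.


Step 1: Convert L to m: L = 126e-6 m
Step 2: L^2 = (126e-6)^2 = 1.5876e-08 m^2
Step 3: tau = 2330 * 730 * 1.5876e-08 / 150 = 1.8002326e-04 s
Step 4: Convert to microseconds (multiply by 1e6).
tau = 180.023 us


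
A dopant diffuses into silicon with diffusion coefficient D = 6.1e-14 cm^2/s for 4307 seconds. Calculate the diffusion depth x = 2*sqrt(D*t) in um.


Step 1: Compute D*t = 6.1e-14 * 4307 = 2.62727e-10 cm^2
Step 2: sqrt(D*t) = 1.6209e-05 cm
Step 3: x = 2 * 1.6209e-05 cm = 3.2418e-05 cm
Step 4: Convert to um (1 cm = 1e4 um): x = 0.324 um


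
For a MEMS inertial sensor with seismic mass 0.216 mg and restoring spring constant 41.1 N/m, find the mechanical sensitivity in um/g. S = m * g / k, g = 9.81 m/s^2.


Step 1: Convert mass: m = 0.216 mg = 2.16e-07 kg
Step 2: S = m * g / k = 2.16e-07 * 9.81 / 41.1
Step 3: S = 5.16e-08 m/g
Step 4: Convert to um/g: S = 0.052 um/g


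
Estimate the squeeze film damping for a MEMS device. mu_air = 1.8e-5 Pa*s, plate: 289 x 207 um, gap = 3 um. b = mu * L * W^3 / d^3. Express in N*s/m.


Step 1: Convert to SI.
L = 289e-6 m, W = 207e-6 m, d = 3e-6 m
Step 2: W^3 = (207e-6)^3 = 8.87e-12 m^3
Step 3: d^3 = (3e-6)^3 = 2.70e-17 m^3
Step 4: b = 1.8e-5 * 289e-6 * 8.87e-12 / 2.70e-17
b = 1.71e-03 N*s/m


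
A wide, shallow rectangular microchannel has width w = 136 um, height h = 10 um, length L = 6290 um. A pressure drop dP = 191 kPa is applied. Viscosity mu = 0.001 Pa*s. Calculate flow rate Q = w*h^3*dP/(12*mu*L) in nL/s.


Step 1: Convert all dimensions to SI (meters).
w = 136e-6 m, h = 10e-6 m, L = 6290e-6 m, dP = 191e3 Pa
Step 2: Q = w * h^3 * dP / (12 * mu * L)
Q = 136e-6 * (10e-6)^3 * 191e3 / (12 * 0.001 * 6290e-6) = 3.4414414e-10 m^3/s
Step 3: Convert Q from m^3/s to nL/s (1 m^3 = 1e12 nL, so multiply by 1e12).
Q = 344.144 nL/s


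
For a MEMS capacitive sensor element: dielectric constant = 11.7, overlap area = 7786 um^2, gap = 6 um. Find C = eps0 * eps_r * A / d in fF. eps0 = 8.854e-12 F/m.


Step 1: Convert area to m^2: A = 7786e-12 m^2
Step 2: Convert gap to m: d = 6e-6 m
Step 3: C = eps0 * eps_r * A / d
C = 8.854e-12 * 11.7 * 7786e-12 / 6e-6
Step 4: Convert to fF (multiply by 1e15).
C = 134.43 fF


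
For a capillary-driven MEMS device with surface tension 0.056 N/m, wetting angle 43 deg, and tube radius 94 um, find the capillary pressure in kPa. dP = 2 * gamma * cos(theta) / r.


Step 1: cos(43 deg) = 0.7314
Step 2: Convert r to m: r = 94e-6 m
Step 3: dP = 2 * 0.056 * 0.7314 / 94e-6 = 871.5 Pa
Step 4: Convert Pa to kPa (divide by 1000).
dP = 0.87 kPa


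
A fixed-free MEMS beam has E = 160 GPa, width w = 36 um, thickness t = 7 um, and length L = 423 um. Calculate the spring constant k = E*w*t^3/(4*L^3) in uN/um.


Step 1: Convert E to consistent units (1 GPa = 1000 uN/um^2).
E = 160 GPa = 160000 uN/um^2
Step 2: Compute t^3 = 7^3 = 343
Step 3: Compute L^3 = 423^3 = 75686967
Step 4: k = 160000 * 36 * 343 / (4 * 75686967)
k = 6.5258 uN/um


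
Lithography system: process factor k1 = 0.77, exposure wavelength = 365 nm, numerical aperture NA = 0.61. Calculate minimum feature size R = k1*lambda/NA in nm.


Step 1: Identify values: k1 = 0.77, lambda = 365 nm, NA = 0.61
Step 2: R = k1 * lambda / NA
R = 0.77 * 365 / 0.61
R = 460.7 nm


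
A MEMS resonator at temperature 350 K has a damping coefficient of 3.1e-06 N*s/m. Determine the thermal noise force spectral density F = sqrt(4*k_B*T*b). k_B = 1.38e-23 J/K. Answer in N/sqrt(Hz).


Step 1: Compute 4 * k_B * T * b
= 4 * 1.38e-23 * 350 * 3.1e-06
= 5.9892e-26 N^2/Hz
Step 2: F_noise = sqrt(5.9892e-26)
F_noise = 2.45e-13 N/sqrt(Hz)


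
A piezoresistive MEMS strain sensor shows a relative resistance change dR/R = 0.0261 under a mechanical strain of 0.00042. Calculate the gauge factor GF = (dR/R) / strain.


Step 1: Identify values.
dR/R = 0.0261, strain = 0.00042
Step 2: GF = (dR/R) / strain = 0.0261 / 0.00042
GF = 62.1


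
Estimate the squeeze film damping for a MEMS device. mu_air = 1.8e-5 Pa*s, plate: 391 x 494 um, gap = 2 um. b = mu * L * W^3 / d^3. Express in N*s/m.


Step 1: Convert to SI.
L = 391e-6 m, W = 494e-6 m, d = 2e-6 m
Step 2: W^3 = (494e-6)^3 = 1.21e-10 m^3
Step 3: d^3 = (2e-6)^3 = 8.00e-18 m^3
Step 4: b = 1.8e-5 * 391e-6 * 1.21e-10 / 8.00e-18
b = 1.06e-01 N*s/m


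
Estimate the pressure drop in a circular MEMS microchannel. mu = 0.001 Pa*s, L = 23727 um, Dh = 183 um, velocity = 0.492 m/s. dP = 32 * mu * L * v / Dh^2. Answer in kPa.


Step 1: Convert to SI: L = 23727e-6 m, Dh = 183e-6 m
Step 2: dP = 32 * 0.001 * 23727e-6 * 0.492 / (183e-6)^2
Step 3: dP = 11154.64 Pa
Step 4: Convert to kPa: dP = 11.15 kPa


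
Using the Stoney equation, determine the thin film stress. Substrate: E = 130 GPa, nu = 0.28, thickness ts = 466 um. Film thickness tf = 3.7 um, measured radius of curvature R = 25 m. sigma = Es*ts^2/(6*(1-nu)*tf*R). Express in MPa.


Step 1: Compute numerator: Es * ts^2 = 130 * 466^2 = 28230280 (GPa*um^2)
Step 2: Compute denominator (R in um): 6*(1-nu)*tf*R = 6*0.72*3.7*25e6 = 399600000.0 (um^2)
Step 3: sigma (GPa) = 28230280 / 399600000.0 = 7.0646e-02 GPa
Step 4: Convert to MPa (x1000): sigma = 70.6 MPa


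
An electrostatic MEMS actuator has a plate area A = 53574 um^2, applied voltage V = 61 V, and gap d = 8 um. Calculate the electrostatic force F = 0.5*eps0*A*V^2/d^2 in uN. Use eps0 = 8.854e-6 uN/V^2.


Step 1: Identify parameters.
eps0 = 8.854e-6 uN/V^2, A = 53574 um^2, V = 61 V, d = 8 um
Step 2: Compute V^2 = 61^2 = 3721
Step 3: Compute d^2 = 8^2 = 64
Step 4: F = 0.5 * 8.854e-6 * 53574 * 3721 / 64
F = 13.789 uN


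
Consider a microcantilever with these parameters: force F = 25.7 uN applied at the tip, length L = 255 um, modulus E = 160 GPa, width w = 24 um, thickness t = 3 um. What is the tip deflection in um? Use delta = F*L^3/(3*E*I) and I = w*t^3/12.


Step 1: Calculate the second moment of area.
I = w * t^3 / 12 = 24 * 3^3 / 12 = 54.0 um^4
Step 2: Convert E to consistent units (1 GPa = 1000 uN/um^2).
E = 160 GPa = 160000 uN/um^2
Step 3: Calculate tip deflection.
delta = F * L^3 / (3 * E * I)
delta = 25.7 * 255^3 / (3 * 160000 * 54.0)
delta = 16.4406 um


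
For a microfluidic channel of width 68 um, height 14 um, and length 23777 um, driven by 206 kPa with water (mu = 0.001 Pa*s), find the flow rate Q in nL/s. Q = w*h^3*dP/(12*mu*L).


Step 1: Convert all dimensions to SI (meters).
w = 68e-6 m, h = 14e-6 m, L = 23777e-6 m, dP = 206e3 Pa
Step 2: Q = w * h^3 * dP / (12 * mu * L)
Q = 68e-6 * (14e-6)^3 * 206e3 / (12 * 0.001 * 23777e-6) = 1.3471686e-10 m^3/s
Step 3: Convert Q from m^3/s to nL/s (1 m^3 = 1e12 nL, so multiply by 1e12).
Q = 134.717 nL/s


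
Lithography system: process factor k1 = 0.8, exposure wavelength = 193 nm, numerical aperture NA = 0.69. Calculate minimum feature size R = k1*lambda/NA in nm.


Step 1: Identify values: k1 = 0.8, lambda = 193 nm, NA = 0.69
Step 2: R = k1 * lambda / NA
R = 0.8 * 193 / 0.69
R = 223.8 nm


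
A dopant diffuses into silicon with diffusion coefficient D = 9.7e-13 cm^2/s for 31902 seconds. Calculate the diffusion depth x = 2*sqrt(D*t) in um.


Step 1: Compute D*t = 9.7e-13 * 31902 = 3.094494e-08 cm^2
Step 2: sqrt(D*t) = 1.75912e-04 cm
Step 3: x = 2 * 1.75912e-04 cm = 3.51824e-04 cm
Step 4: Convert to um (1 cm = 1e4 um): x = 3.518 um


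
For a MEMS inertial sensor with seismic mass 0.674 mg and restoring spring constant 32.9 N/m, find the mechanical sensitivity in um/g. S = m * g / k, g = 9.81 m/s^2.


Step 1: Convert mass: m = 0.674 mg = 6.74e-07 kg
Step 2: S = m * g / k = 6.74e-07 * 9.81 / 32.9
Step 3: S = 2.01e-07 m/g
Step 4: Convert to um/g: S = 0.201 um/g


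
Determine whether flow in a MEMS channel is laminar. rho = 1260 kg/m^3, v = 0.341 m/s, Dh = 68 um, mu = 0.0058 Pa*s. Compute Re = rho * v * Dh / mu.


Step 1: Convert Dh to meters: Dh = 68e-6 m
Step 2: Re = rho * v * Dh / mu
Re = 1260 * 0.341 * 68e-6 / 0.0058
Re = 5.037
Since Re = 5.037 is below ~2300, the flow is laminar.


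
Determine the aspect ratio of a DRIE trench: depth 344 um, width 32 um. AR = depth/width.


Step 1: AR = depth / width
Step 2: AR = 344 / 32
AR = 10.8


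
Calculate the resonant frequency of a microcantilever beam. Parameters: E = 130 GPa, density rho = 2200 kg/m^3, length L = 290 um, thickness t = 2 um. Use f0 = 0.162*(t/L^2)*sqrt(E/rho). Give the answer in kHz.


Step 1: Convert units to SI.
t_SI = 2e-6 m, L_SI = 290e-6 m
Step 2: Calculate sqrt(E/rho).
sqrt(130e9 / 2200) = 7687.06 m/s
Step 3: Compute f0.
f0 = 0.162 * 2e-6 / (290e-6)^2 * 7687.06 = 29614.8 Hz = 29.61 kHz


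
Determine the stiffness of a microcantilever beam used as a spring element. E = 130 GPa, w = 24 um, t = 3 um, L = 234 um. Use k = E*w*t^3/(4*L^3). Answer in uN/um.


Step 1: Convert E to consistent units (1 GPa = 1000 uN/um^2).
E = 130 GPa = 130000 uN/um^2
Step 2: Compute t^3 = 3^3 = 27
Step 3: Compute L^3 = 234^3 = 12812904
Step 4: k = 130000 * 24 * 27 / (4 * 12812904)
k = 1.6437 uN/um
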